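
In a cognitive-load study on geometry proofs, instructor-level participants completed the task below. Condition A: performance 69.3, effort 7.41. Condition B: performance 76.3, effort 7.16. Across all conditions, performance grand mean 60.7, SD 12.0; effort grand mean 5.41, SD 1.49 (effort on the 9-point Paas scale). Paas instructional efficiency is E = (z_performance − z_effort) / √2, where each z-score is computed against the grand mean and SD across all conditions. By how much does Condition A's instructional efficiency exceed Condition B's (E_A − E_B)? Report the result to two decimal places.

-0.53

Condition A: z_P = (69.3 − 60.7)/12.0 = 0.7167; z_E = (7.41 − 5.41)/1.49 = 1.3423; E_A = (0.7167 − 1.3423)/√2 = -0.4424.
Condition B: z_P = (76.3 − 60.7)/12.0 = 1.3000; z_E = (7.16 − 5.41)/1.49 = 1.1745; E_B = (1.3000 − 1.1745)/√2 = 0.0887.
E_A − E_B = -0.4424 − 0.0887 = -0.5311 ≈ -0.53.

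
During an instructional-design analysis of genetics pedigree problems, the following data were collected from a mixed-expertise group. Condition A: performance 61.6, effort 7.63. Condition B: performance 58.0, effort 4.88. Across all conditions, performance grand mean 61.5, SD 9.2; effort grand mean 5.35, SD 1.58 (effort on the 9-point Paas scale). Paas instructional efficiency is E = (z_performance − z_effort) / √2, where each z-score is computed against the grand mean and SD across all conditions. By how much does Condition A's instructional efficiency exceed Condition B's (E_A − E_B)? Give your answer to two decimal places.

Condition A: z_P = (61.6 − 61.5)/9.2 = 0.0109; z_E = (7.63 − 5.35)/1.58 = 1.4430; E_A = (0.0109 − 1.4430)/√2 = -1.0126.
Condition B: z_P = (58.0 − 61.5)/9.2 = -0.3804; z_E = (4.88 − 5.35)/1.58 = -0.2975; E_B = (-0.3804 − (-0.2975))/√2 = -0.0586.
E_A − E_B = -1.0126 − (-0.0586) = -0.9540 ≈ -0.95.

-0.95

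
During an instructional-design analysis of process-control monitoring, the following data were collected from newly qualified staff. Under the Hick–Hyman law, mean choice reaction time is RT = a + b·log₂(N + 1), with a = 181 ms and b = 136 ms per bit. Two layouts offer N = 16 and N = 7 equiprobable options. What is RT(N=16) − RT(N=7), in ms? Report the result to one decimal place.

147.9

RT(16) = 181 + 136·log₂(17) = 181 + 136·4.0875 = 736.9000 ms.
RT(7) = 181 + 136·log₂(8) = 181 + 136·3.0000 = 589.0000 ms.
Difference = 736.9000 − 589.0000 = 147.9000 ≈ 147.9 ms.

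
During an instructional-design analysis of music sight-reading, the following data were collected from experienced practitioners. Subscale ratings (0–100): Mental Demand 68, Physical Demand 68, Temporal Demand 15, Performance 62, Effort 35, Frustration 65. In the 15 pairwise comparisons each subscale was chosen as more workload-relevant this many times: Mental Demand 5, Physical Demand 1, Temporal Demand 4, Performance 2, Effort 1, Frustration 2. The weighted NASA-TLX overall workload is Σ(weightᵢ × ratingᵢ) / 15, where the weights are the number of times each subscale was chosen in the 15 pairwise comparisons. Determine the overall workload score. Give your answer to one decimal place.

The tallies are the weights (they sum to 15).
Weighted sum = 5·68 + 1·68 + 4·15 + 2·62 + 1·35 + 2·65
            = 340 + 68 + 60 + 124 + 35 + 130 = 757.
Overall workload = 757 / 15 = 50.4667 ≈ 50.5.

50.5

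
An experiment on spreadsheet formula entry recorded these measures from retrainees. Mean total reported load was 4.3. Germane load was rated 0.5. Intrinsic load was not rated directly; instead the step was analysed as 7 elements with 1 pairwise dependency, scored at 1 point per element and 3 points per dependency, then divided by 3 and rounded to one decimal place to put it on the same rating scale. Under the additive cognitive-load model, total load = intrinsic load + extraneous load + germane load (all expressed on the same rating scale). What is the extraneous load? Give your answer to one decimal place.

Intrinsic (element-interactivity): (7 × 1 + 1 × 3) / 3 = 10 / 3 = 3.3333 → 3.3.
extraneous load = total − intrinsic − germane
             = 4.3 − 3.3 − 0.5 = 0.5.

0.5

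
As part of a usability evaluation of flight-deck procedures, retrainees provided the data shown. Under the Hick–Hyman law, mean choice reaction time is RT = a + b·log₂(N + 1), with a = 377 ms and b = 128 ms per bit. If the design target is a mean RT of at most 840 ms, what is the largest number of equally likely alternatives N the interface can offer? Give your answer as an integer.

Set 377 + 128·log₂(N + 1) ≤ 840.
log₂(N + 1) ≤ (840 − 377) / 128 = 3.6172.
N + 1 ≤ 2^3.6172 = 12.2712.
N ≤ 11.2712, so the largest integer N is 11.

11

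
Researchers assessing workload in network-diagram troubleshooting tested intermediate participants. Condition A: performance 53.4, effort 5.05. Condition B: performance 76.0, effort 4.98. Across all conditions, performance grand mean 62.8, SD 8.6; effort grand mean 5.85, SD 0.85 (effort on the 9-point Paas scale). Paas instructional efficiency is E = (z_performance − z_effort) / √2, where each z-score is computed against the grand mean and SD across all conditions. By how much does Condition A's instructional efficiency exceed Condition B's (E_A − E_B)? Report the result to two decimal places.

-1.92

Condition A: z_P = (53.4 − 62.8)/8.6 = -1.0930; z_E = (5.05 − 5.85)/0.85 = -0.9412; E_A = (-1.0930 − (-0.9412))/√2 = -0.1073.
Condition B: z_P = (76.0 − 62.8)/8.6 = 1.5349; z_E = (4.98 − 5.85)/0.85 = -1.0235; E_B = (1.5349 − (-1.0235))/√2 = 1.8091.
E_A − E_B = -0.1073 − 1.8091 = -1.9164 ≈ -1.92.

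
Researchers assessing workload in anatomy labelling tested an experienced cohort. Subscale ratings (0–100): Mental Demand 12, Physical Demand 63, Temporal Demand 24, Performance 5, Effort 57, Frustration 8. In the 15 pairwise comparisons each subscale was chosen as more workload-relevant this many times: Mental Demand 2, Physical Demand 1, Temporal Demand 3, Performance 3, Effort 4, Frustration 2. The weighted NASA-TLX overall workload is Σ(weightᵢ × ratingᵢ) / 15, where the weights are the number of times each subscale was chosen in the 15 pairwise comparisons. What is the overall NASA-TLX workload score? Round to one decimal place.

27.9

The tallies are the weights (they sum to 15).
Weighted sum = 2·12 + 1·63 + 3·24 + 3·5 + 4·57 + 2·8
            = 24 + 63 + 72 + 15 + 228 + 16 = 418.
Overall workload = 418 / 15 = 27.8667 ≈ 27.9.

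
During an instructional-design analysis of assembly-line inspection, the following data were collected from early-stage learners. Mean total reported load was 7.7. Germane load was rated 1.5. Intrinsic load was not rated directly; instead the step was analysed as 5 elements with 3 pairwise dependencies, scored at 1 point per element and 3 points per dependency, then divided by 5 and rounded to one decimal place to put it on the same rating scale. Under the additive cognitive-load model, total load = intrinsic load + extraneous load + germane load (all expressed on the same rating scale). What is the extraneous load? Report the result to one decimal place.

3.4

Intrinsic (element-interactivity): (5 × 1 + 3 × 3) / 5 = 14 / 5 = 2.8000 → 2.8.
extraneous load = total − intrinsic − germane
             = 7.7 − 2.8 − 1.5 = 3.4.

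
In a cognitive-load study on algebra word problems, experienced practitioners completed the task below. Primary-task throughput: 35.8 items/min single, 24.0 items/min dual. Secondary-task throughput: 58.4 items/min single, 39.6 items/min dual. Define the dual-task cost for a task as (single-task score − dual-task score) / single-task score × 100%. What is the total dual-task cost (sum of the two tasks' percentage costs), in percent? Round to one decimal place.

Primary cost = (35.8 − 24.0) / 35.8 × 100% = 32.9609%.
Secondary cost = (58.4 − 39.6) / 58.4 × 100% = 32.1918%.
Total = 32.9609% + 32.1918% = 65.1527% ≈ 65.2%.

65.2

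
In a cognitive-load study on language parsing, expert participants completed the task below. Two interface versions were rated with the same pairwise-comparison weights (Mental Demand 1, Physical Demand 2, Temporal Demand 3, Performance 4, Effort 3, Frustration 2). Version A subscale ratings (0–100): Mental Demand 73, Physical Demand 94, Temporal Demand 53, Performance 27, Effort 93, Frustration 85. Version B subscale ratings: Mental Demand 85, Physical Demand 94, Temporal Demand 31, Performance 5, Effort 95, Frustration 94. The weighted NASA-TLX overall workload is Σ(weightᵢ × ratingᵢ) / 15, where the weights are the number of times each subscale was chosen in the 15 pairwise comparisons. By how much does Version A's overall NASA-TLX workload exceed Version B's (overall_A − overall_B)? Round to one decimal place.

7.9

Version A weighted sum = 1·73 + 2·94 + 3·53 + 4·27 + 3·93 + 2·85 = 73 + 188 + 159 + 108 + 279 + 170 = 977; overall_A = 977/15 = 65.1333.
Version B weighted sum = 1·85 + 2·94 + 3·31 + 4·5 + 3·95 + 2·94 = 85 + 188 + 93 + 20 + 285 + 188 = 859; overall_B = 859/15 = 57.2667.
Difference = 65.1333 − 57.2667 = 7.8666 ≈ 7.9.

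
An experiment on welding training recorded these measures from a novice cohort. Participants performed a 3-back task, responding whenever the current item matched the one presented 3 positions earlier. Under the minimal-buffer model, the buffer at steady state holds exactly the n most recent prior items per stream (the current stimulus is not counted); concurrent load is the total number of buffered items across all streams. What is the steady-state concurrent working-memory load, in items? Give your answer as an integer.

The buffer holds the 3 most recent prior items.
Steady-state concurrent load = 3 items.

3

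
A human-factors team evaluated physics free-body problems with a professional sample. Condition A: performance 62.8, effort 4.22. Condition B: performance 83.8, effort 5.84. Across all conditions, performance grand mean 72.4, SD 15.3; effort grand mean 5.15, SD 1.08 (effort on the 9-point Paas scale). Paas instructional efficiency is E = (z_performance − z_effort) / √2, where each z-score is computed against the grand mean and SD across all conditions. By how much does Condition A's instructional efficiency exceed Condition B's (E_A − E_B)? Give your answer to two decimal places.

0.09

Condition A: z_P = (62.8 − 72.4)/15.3 = -0.6275; z_E = (4.22 − 5.15)/1.08 = -0.8611; E_A = (-0.6275 − (-0.8611))/√2 = 0.1652.
Condition B: z_P = (83.8 − 72.4)/15.3 = 0.7451; z_E = (5.84 − 5.15)/1.08 = 0.6389; E_B = (0.7451 − 0.6389)/√2 = 0.0751.
E_A − E_B = 0.1652 − 0.0751 = 0.0901 ≈ 0.09.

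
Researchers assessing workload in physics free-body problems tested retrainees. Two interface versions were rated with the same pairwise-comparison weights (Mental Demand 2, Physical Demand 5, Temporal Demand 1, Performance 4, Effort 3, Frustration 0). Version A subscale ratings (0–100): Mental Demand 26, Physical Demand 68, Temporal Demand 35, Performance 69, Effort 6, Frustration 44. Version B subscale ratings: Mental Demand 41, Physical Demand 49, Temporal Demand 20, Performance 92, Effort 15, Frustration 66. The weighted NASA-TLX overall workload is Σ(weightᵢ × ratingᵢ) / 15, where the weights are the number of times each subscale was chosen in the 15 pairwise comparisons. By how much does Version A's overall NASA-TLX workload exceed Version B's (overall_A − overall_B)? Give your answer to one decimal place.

Version A weighted sum = 2·26 + 5·68 + 1·35 + 4·69 + 3·6 + 0·44 = 52 + 340 + 35 + 276 + 18 + 0 = 721; overall_A = 721/15 = 48.0667.
Version B weighted sum = 2·41 + 5·49 + 1·20 + 4·92 + 3·15 + 0·66 = 82 + 245 + 20 + 368 + 45 + 0 = 760; overall_B = 760/15 = 50.6667.
Difference = 48.0667 − 50.6667 = -2.6000 ≈ -2.6.

-2.6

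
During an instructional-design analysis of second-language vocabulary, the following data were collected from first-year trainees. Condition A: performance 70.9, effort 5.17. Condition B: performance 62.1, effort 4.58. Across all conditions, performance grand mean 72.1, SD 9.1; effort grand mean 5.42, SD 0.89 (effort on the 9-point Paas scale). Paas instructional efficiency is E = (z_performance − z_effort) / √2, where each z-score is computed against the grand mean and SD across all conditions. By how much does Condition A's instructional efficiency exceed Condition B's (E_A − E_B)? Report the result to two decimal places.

Condition A: z_P = (70.9 − 72.1)/9.1 = -0.1319; z_E = (5.17 − 5.42)/0.89 = -0.2809; E_A = (-0.1319 − (-0.2809))/√2 = 0.1054.
Condition B: z_P = (62.1 − 72.1)/9.1 = -1.0989; z_E = (4.58 − 5.42)/0.89 = -0.9438; E_B = (-1.0989 − (-0.9438))/√2 = -0.1097.
E_A − E_B = 0.1054 − (-0.1097) = 0.2151 ≈ 0.22.

0.22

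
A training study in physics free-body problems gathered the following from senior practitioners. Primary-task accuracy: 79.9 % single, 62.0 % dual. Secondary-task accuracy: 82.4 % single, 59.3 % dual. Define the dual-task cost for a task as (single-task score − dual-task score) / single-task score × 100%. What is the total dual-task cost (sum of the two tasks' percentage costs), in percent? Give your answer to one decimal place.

Primary cost = (79.9 − 62.0) / 79.9 × 100% = 22.4030%.
Secondary cost = (82.4 − 59.3) / 82.4 × 100% = 28.0340%.
Total = 22.4030% + 28.0340% = 50.4370% ≈ 50.4%.

50.4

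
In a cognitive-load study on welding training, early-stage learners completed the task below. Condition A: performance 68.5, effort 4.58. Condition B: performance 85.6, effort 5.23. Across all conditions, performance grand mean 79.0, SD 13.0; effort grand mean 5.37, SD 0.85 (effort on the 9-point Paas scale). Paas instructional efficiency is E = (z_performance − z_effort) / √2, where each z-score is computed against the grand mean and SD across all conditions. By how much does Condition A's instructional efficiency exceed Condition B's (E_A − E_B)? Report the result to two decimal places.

Condition A: z_P = (68.5 − 79.0)/13.0 = -0.8077; z_E = (4.58 − 5.37)/0.85 = -0.9294; E_A = (-0.8077 − (-0.9294))/√2 = 0.0861.
Condition B: z_P = (85.6 − 79.0)/13.0 = 0.5077; z_E = (5.23 − 5.37)/0.85 = -0.1647; E_B = (0.5077 − (-0.1647))/√2 = 0.4755.
E_A − E_B = 0.0861 − 0.4755 = -0.3894 ≈ -0.39.

-0.39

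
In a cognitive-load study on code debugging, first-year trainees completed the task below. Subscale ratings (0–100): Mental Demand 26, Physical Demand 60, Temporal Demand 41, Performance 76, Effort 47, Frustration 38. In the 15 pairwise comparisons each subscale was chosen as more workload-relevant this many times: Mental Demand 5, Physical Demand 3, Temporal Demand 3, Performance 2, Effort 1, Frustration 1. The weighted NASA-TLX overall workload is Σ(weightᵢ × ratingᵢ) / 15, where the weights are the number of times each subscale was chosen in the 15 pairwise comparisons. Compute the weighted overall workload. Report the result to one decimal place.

44.7

The tallies are the weights (they sum to 15).
Weighted sum = 5·26 + 3·60 + 3·41 + 2·76 + 1·47 + 1·38
            = 130 + 180 + 123 + 152 + 47 + 38 = 670.
Overall workload = 670 / 15 = 44.6667 ≈ 44.7.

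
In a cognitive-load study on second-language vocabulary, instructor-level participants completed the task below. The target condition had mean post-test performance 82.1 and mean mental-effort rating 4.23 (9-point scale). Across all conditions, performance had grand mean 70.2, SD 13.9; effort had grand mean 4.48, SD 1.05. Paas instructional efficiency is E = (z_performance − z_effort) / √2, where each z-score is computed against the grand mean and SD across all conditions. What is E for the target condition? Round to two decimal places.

0.77

z_performance = (82.1 − 70.2) / 13.9 = 11.9000 / 13.9 = 0.8561.
z_effort = (4.23 − 4.48) / 1.05 = -0.2500 / 1.05 = -0.2381.
z_P − z_E = 0.8561 − (-0.2381) = 1.0942.
E = 1.0942 / √2 = 1.0942 / 1.41421 = 0.7737 ≈ 0.77.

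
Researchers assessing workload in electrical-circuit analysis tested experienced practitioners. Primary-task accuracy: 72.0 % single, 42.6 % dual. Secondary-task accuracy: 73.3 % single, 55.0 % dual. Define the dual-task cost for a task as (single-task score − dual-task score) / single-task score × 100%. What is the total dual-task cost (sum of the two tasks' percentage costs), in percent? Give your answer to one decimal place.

Primary cost = (72.0 − 42.6) / 72.0 × 100% = 40.8333%.
Secondary cost = (73.3 − 55.0) / 73.3 × 100% = 24.9659%.
Total = 40.8333% + 24.9659% = 65.7992% ≈ 65.8%.

65.8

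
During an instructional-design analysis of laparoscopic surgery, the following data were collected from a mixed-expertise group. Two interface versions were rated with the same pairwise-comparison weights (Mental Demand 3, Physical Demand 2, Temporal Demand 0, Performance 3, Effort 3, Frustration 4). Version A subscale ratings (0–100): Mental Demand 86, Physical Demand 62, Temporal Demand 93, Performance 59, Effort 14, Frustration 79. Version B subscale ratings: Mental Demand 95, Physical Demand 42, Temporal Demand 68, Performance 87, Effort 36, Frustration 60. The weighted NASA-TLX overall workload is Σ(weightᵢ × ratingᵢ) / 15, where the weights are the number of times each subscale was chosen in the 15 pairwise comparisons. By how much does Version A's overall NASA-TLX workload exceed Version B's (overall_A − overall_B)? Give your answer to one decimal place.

-4.1

Version A weighted sum = 3·86 + 2·62 + 0·93 + 3·59 + 3·14 + 4·79 = 258 + 124 + 0 + 177 + 42 + 316 = 917; overall_A = 917/15 = 61.1333.
Version B weighted sum = 3·95 + 2·42 + 0·68 + 3·87 + 3·36 + 4·60 = 285 + 84 + 0 + 261 + 108 + 240 = 978; overall_B = 978/15 = 65.2000.
Difference = 61.1333 − 65.2000 = -4.0667 ≈ -4.1.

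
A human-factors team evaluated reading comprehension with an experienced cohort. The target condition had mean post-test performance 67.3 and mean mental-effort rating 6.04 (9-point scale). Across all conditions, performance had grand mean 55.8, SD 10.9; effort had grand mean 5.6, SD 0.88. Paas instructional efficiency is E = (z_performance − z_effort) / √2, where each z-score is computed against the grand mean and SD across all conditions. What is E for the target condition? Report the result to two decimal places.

z_performance = (67.3 − 55.8) / 10.9 = 11.5000 / 10.9 = 1.0550.
z_effort = (6.04 − 5.6) / 0.88 = 0.4400 / 0.88 = 0.5000.
z_P − z_E = 1.0550 − 0.5000 = 0.5550.
E = 0.5550 / √2 = 0.5550 / 1.41421 = 0.3924 ≈ 0.39.

0.39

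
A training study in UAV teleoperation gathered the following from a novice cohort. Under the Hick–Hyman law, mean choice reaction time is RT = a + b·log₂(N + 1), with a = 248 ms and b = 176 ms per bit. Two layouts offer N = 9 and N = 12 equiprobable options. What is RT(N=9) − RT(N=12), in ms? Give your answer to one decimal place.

-66.6

RT(9) = 248 + 176·log₂(10) = 248 + 176·3.3219 = 832.6544 ms.
RT(12) = 248 + 176·log₂(13) = 248 + 176·3.7004 = 899.2704 ms.
Difference = 832.6544 − 899.2704 = -66.6160 ≈ -66.6 ms.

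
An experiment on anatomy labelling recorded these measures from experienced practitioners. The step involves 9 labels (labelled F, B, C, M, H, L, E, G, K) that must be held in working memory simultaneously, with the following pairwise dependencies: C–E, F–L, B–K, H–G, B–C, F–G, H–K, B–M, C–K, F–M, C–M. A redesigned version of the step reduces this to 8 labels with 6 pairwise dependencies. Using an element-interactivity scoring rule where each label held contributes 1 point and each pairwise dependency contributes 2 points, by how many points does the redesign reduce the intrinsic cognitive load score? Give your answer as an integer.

11

Original: 9 × 1 + 11 × 2 = 9 + 22 = 31.
Redesigned: 8 × 1 + 6 × 2 = 8 + 12 = 20.
Reduction = 31 − 20 = 11.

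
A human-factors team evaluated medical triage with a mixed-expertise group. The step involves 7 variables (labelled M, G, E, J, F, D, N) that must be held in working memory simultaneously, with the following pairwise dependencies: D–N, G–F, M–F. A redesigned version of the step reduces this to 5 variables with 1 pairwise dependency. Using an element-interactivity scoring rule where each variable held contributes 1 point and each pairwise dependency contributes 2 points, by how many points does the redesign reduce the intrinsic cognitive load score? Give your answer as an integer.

Original: 7 × 1 + 3 × 2 = 7 + 6 = 13.
Redesigned: 5 × 1 + 1 × 2 = 5 + 2 = 7.
Reduction = 13 − 7 = 6.

6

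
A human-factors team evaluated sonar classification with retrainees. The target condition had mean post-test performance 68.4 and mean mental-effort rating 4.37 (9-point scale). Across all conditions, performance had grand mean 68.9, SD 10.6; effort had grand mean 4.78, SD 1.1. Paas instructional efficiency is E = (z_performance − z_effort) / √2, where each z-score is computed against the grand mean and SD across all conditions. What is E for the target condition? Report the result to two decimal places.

z_performance = (68.4 − 68.9) / 10.6 = -0.5000 / 10.6 = -0.0472.
z_effort = (4.37 − 4.78) / 1.1 = -0.4100 / 1.1 = -0.3727.
z_P − z_E = -0.0472 − (-0.3727) = 0.3255.
E = 0.3255 / √2 = 0.3255 / 1.41421 = 0.2302 ≈ 0.23.

0.23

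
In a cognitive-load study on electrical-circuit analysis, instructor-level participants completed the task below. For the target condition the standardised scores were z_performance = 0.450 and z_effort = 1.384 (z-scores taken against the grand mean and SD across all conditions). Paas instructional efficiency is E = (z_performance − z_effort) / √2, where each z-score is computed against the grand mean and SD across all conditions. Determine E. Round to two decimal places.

-0.66

z_P − z_E = 0.450 − 1.384 = -0.9340.
E = -0.9340 / √2 = -0.9340 / 1.41421 = -0.6604 ≈ -0.66.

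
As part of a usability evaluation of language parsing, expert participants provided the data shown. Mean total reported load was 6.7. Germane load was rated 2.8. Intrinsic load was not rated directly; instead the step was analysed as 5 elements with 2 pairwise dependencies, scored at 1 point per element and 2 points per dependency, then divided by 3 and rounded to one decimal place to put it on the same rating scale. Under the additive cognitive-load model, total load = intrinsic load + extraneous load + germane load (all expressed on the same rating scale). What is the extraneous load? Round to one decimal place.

0.9

Intrinsic (element-interactivity): (5 × 1 + 2 × 2) / 3 = 9 / 3 = 3.0000 → 3.0.
extraneous load = total − intrinsic − germane
             = 6.7 − 3.0 − 2.8 = 0.9.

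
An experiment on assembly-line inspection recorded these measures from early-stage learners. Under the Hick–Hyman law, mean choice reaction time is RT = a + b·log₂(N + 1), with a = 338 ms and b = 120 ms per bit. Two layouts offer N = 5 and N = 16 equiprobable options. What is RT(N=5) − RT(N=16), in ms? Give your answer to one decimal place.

RT(5) = 338 + 120·log₂(6) = 338 + 120·2.5850 = 648.2000 ms.
RT(16) = 338 + 120·log₂(17) = 338 + 120·4.0875 = 828.5000 ms.
Difference = 648.2000 − 828.5000 = -180.3000 ≈ -180.3 ms.

-180.3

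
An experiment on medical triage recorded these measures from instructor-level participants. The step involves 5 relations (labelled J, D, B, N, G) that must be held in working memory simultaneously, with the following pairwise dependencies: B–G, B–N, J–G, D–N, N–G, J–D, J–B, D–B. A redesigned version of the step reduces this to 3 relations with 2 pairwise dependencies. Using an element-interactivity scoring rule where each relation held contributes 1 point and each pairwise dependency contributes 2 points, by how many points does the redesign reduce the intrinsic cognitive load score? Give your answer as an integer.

Original: 5 × 1 + 8 × 2 = 5 + 16 = 21.
Redesigned: 3 × 1 + 2 × 2 = 3 + 4 = 7.
Reduction = 21 − 7 = 14.

14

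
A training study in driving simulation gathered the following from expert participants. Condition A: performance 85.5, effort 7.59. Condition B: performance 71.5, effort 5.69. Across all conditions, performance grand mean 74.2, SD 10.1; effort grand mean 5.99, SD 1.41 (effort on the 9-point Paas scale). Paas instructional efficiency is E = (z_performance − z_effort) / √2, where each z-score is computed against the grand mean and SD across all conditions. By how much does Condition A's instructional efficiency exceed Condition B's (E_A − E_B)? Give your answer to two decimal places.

0.03

Condition A: z_P = (85.5 − 74.2)/10.1 = 1.1188; z_E = (7.59 − 5.99)/1.41 = 1.1348; E_A = (1.1188 − 1.1348)/√2 = -0.0113.
Condition B: z_P = (71.5 − 74.2)/10.1 = -0.2673; z_E = (5.69 − 5.99)/1.41 = -0.2128; E_B = (-0.2673 − (-0.2128))/√2 = -0.0385.
E_A − E_B = -0.0113 − (-0.0385) = 0.0272 ≈ 0.03.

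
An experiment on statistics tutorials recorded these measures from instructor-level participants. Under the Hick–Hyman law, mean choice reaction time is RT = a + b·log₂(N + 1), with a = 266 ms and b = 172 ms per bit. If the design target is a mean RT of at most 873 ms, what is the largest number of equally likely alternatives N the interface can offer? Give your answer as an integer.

Set 266 + 172·log₂(N + 1) ≤ 873.
log₂(N + 1) ≤ (873 − 266) / 172 = 3.5291.
N + 1 ≤ 2^3.5291 = 11.5442.
N ≤ 10.5442, so the largest integer N is 10.

10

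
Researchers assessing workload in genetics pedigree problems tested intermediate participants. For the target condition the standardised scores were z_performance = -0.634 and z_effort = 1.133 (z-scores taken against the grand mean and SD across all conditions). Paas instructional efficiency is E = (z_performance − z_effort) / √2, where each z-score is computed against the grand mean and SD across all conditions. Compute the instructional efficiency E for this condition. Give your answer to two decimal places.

-1.25

z_P − z_E = -0.634 − 1.133 = -1.7670.
E = -1.7670 / √2 = -1.7670 / 1.41421 = -1.2495 ≈ -1.25.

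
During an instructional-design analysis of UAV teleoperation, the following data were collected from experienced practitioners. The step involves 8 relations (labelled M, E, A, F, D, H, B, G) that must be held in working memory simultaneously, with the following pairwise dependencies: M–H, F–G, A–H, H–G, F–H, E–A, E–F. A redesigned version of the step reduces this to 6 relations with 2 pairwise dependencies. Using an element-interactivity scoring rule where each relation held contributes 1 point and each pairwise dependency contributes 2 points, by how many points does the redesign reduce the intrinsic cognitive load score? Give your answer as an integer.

12

Original: 8 × 1 + 7 × 2 = 8 + 14 = 22.
Redesigned: 6 × 1 + 2 × 2 = 6 + 4 = 10.
Reduction = 22 − 10 = 12.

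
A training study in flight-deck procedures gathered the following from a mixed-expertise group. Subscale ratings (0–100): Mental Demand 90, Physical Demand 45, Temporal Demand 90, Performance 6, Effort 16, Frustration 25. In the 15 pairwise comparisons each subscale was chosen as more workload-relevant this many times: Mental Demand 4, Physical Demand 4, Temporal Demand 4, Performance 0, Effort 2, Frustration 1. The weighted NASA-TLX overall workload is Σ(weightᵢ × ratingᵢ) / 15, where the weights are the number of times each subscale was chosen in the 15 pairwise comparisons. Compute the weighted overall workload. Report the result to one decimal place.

63.8

The tallies are the weights (they sum to 15).
Weighted sum = 4·90 + 4·45 + 4·90 + 0·6 + 2·16 + 1·25
            = 360 + 180 + 360 + 0 + 32 + 25 = 957.
Overall workload = 957 / 15 = 63.8000 ≈ 63.8.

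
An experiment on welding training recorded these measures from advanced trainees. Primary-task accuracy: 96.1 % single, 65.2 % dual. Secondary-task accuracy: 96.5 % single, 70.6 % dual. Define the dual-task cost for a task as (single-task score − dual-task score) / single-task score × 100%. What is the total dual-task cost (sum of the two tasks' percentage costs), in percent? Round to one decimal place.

59.0

Primary cost = (96.1 − 65.2) / 96.1 × 100% = 32.1540%.
Secondary cost = (96.5 − 70.6) / 96.5 × 100% = 26.8394%.
Total = 32.1540% + 26.8394% = 58.9934% ≈ 59.0%.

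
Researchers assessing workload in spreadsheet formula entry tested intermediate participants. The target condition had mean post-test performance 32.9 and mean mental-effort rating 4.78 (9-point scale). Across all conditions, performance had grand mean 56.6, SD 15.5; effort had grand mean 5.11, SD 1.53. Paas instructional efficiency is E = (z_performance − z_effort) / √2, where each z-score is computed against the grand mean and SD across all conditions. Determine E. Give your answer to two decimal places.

-0.93

z_performance = (32.9 − 56.6) / 15.5 = -23.7000 / 15.5 = -1.5290.
z_effort = (4.78 − 5.11) / 1.53 = -0.3300 / 1.53 = -0.2157.
z_P − z_E = -1.5290 − (-0.2157) = -1.3133.
E = -1.3133 / √2 = -1.3133 / 1.41421 = -0.9286 ≈ -0.93.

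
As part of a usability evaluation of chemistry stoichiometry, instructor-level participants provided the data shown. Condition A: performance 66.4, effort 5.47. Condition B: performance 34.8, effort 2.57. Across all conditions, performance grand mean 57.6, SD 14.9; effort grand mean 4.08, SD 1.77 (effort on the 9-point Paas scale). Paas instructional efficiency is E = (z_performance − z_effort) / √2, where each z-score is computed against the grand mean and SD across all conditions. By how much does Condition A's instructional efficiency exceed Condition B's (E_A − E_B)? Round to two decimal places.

Condition A: z_P = (66.4 − 57.6)/14.9 = 0.5906; z_E = (5.47 − 4.08)/1.77 = 0.7853; E_A = (0.5906 − 0.7853)/√2 = -0.1377.
Condition B: z_P = (34.8 − 57.6)/14.9 = -1.5302; z_E = (2.57 − 4.08)/1.77 = -0.8531; E_B = (-1.5302 − (-0.8531))/√2 = -0.4788.
E_A − E_B = -0.1377 − (-0.4788) = 0.3411 ≈ 0.34.

0.34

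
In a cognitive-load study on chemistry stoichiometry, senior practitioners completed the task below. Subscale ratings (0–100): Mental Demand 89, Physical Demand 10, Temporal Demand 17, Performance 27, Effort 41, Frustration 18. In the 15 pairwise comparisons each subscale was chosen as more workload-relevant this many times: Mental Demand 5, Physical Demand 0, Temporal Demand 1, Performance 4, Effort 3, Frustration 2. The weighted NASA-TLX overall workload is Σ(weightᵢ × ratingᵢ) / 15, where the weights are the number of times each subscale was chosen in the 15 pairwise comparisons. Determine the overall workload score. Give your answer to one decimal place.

48.6

The tallies are the weights (they sum to 15).
Weighted sum = 5·89 + 0·10 + 1·17 + 4·27 + 3·41 + 2·18
            = 445 + 0 + 17 + 108 + 123 + 36 = 729.
Overall workload = 729 / 15 = 48.6000 ≈ 48.6.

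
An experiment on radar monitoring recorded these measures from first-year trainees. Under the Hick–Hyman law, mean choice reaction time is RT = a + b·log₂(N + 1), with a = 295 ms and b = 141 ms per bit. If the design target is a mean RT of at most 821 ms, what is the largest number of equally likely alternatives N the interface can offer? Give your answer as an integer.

12

Set 295 + 141·log₂(N + 1) ≤ 821.
log₂(N + 1) ≤ (821 − 295) / 141 = 3.7305.
N + 1 ≤ 2^3.7305 = 13.2737.
N ≤ 12.2737, so the largest integer N is 12.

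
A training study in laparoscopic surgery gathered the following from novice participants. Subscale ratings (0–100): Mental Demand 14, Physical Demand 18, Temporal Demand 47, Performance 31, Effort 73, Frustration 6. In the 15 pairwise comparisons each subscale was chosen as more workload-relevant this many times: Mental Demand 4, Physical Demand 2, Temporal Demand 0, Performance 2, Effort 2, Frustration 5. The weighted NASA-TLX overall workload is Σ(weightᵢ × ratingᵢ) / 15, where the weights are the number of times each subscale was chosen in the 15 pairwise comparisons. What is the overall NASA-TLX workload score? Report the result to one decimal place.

22.0

The tallies are the weights (they sum to 15).
Weighted sum = 4·14 + 2·18 + 0·47 + 2·31 + 2·73 + 5·6
            = 56 + 36 + 0 + 62 + 146 + 30 = 330.
Overall workload = 330 / 15 = 22.0000 ≈ 22.0.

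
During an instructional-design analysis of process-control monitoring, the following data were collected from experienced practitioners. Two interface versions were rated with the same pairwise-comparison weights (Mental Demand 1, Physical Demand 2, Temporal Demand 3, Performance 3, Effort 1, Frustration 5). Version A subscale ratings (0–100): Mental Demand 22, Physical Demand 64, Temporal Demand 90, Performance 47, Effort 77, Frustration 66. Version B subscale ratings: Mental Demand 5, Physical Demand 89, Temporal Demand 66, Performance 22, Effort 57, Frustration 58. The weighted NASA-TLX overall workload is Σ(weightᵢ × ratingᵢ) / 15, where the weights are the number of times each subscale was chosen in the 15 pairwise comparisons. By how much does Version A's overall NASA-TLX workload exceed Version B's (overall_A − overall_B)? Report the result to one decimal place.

11.6

Version A weighted sum = 1·22 + 2·64 + 3·90 + 3·47 + 1·77 + 5·66 = 22 + 128 + 270 + 141 + 77 + 330 = 968; overall_A = 968/15 = 64.5333.
Version B weighted sum = 1·5 + 2·89 + 3·66 + 3·22 + 1·57 + 5·58 = 5 + 178 + 198 + 66 + 57 + 290 = 794; overall_B = 794/15 = 52.9333.
Difference = 64.5333 − 52.9333 = 11.6000 ≈ 11.6.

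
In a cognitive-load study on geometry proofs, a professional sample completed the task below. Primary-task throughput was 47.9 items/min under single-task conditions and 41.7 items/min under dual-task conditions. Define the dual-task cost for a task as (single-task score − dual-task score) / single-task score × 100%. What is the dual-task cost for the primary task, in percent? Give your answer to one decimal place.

12.9

Cost = (47.9 − 41.7) / 47.9 × 100%
     = 6.2000 / 47.9 × 100% = 12.9436%.
≈ 12.9%.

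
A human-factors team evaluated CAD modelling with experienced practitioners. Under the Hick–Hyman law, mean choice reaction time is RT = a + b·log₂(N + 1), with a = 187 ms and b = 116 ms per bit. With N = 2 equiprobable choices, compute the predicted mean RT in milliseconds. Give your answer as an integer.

371

log₂(2 + 1) = log₂(3) = 1.5850.
RT = 187 + 116 × 1.5850 = 187 + 183.8600 = 370.8600 ms.
≈ 371 ms.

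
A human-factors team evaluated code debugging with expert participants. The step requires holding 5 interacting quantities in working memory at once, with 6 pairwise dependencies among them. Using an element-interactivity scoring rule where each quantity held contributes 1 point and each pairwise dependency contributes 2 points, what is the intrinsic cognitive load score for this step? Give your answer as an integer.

Element contribution: 5 × 1 = 5.
Interaction contribution: 6 × 2 = 12.
Intrinsic load = 5 + 12 = 17.

17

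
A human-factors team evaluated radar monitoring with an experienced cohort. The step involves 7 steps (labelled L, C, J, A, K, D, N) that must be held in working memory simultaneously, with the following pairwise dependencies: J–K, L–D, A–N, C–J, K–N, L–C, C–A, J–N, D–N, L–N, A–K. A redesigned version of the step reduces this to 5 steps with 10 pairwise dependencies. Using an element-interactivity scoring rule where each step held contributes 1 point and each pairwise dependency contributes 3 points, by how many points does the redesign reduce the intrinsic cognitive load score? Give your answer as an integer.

Original: 7 × 1 + 11 × 3 = 7 + 33 = 40.
Redesigned: 5 × 1 + 10 × 3 = 5 + 30 = 35.
Reduction = 40 − 35 = 5.

5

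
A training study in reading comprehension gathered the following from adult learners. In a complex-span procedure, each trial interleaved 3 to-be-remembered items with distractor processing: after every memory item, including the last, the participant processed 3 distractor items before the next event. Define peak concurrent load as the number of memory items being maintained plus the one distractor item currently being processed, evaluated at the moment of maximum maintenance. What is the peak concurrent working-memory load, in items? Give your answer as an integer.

4

Maintenance is greatest during the distractor(s) after memory item 3: all 3 memory items are being held.
One distractor item is concurrently being processed.
Peak concurrent load = 3 + 1 = 4 items.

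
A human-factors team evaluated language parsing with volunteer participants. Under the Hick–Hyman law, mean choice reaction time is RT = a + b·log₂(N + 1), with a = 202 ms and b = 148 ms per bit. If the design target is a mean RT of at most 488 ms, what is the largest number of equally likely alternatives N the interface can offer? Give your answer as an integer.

Set 202 + 148·log₂(N + 1) ≤ 488.
log₂(N + 1) ≤ (488 − 202) / 148 = 1.9324.
N + 1 ≤ 2^1.9324 = 3.8169.
N ≤ 2.8169, so the largest integer N is 2.

2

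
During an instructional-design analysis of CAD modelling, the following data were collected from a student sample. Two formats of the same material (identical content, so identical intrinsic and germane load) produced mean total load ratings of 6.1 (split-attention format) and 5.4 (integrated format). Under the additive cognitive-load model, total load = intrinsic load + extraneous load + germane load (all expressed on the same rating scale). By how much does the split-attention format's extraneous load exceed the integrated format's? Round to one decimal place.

Intrinsic and germane load are equal across formats, so the difference in total load equals the difference in extraneous load.
Extraneous-load difference = 6.1 − 5.4 = 0.7.

0.7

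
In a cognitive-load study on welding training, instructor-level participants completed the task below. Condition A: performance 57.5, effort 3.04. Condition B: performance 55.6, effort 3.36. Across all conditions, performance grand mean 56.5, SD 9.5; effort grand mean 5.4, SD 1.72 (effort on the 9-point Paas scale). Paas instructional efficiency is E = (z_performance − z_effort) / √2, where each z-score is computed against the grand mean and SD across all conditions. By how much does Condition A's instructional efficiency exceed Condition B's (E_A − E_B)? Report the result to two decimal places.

Condition A: z_P = (57.5 − 56.5)/9.5 = 0.1053; z_E = (3.04 − 5.4)/1.72 = -1.3721; E_A = (0.1053 − (-1.3721))/√2 = 1.0447.
Condition B: z_P = (55.6 − 56.5)/9.5 = -0.0947; z_E = (3.36 − 5.4)/1.72 = -1.1860; E_B = (-0.0947 − (-1.1860))/√2 = 0.7717.
E_A − E_B = 1.0447 − 0.7717 = 0.2730 ≈ 0.27.

0.27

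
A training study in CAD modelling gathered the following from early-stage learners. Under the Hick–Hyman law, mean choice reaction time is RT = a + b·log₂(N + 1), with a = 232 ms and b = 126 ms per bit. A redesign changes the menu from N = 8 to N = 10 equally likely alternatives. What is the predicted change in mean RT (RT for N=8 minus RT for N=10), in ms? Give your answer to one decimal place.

RT(8) = 232 + 126·log₂(9) = 232 + 126·3.1699 = 631.4074 ms.
RT(10) = 232 + 126·log₂(11) = 232 + 126·3.4594 = 667.8844 ms.
Difference = 631.4074 − 667.8844 = -36.4770 ≈ -36.5 ms.

-36.5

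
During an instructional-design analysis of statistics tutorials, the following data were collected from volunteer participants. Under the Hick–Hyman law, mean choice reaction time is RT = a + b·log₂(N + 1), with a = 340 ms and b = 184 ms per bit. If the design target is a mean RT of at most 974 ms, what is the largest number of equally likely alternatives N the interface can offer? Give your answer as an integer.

Set 340 + 184·log₂(N + 1) ≤ 974.
log₂(N + 1) ≤ (974 − 340) / 184 = 3.4457.
N + 1 ≤ 2^3.4457 = 10.8958.
N ≤ 9.8958, so the largest integer N is 9.

9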